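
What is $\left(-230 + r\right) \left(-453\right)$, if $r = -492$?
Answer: $327066$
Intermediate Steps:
$\left(-230 + r\right) \left(-453\right) = \left(-230 - 492\right) \left(-453\right) = \left(-722\right) \left(-453\right) = 327066$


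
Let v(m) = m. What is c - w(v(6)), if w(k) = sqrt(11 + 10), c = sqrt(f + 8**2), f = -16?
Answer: -sqrt(21) + 4*sqrt(3) ≈ 2.3456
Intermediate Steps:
c = 4*sqrt(3) (c = sqrt(-16 + 8**2) = sqrt(-16 + 64) = sqrt(48) = 4*sqrt(3) ≈ 6.9282)
w(k) = sqrt(21)
c - w(v(6)) = 4*sqrt(3) - sqrt(21) = -sqrt(21) + 4*sqrt(3)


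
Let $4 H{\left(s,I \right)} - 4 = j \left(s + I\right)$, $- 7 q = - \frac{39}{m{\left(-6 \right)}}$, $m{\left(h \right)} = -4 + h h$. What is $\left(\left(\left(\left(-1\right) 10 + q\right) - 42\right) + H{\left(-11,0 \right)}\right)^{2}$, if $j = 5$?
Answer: $\frac{209236225}{50176} \approx 4170.0$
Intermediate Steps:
$m{\left(h \right)} = -4 + h^{2}$
$q = \frac{39}{224}$ ($q = - \frac{\left(-39\right) \frac{1}{-4 + \left(-6\right)^{2}}}{7} = - \frac{\left(-39\right) \frac{1}{-4 + 36}}{7} = - \frac{\left(-39\right) \frac{1}{32}}{7} = \left(- \frac{1}{7}\right) \left(- \frac{39}{32}\right) = \frac{39}{224} \approx 0.17411$)
$H{\left(s,I \right)} = 1 + \frac{5 I}{4} + \frac{5 s}{4}$ ($H{\left(s,I \right)} = 1 + \frac{5 \left(s + I\right)}{4} = 1 + \frac{5 \left(I + s\right)}{4} = 1 + \frac{5 I + 5 s}{4} = 1 + \left(\frac{5 I}{4} + \frac{5 s}{4}\right) = 1 + \frac{5 I}{4} + \frac{5 s}{4}$)
$\left(\left(\left(\left(-1\right) 10 + q\right) - 42\right) + H{\left(-11,0 \right)}\right)^{2} = \left(\left(\left(\left(-1\right) 10 + \frac{39}{224}\right) - 42\right) + \left(1 + \frac{5}{4} \cdot 0 + \frac{5}{4} \left(-11\right)\right)\right)^{2} = \left(\left(\left(-10 + \frac{39}{224}\right) - 42\right) + \left(1 + 0 - \frac{55}{4}\right)\right)^{2} = \left(\left(- \frac{2201}{224} - 42\right) - \frac{51}{4}\right)^{2} = \left(- \frac{11609}{224} - \frac{51}{4}\right)^{2} = \left(- \frac{14465}{224}\right)^{2} = \frac{209236225}{50176}$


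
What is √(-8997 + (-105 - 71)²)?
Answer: √21979 ≈ 148.25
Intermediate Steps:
√(-8997 + (-105 - 71)²) = √(-8997 + (-176)²) = √(-8997 + 30976) = √21979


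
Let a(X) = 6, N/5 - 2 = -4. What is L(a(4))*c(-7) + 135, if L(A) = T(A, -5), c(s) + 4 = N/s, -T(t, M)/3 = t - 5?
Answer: 999/7 ≈ 142.71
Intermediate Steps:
T(t, M) = 15 - 3*t (T(t, M) = -3*(t - 5) = -3*(-5 + t) = 15 - 3*t)
N = -10 (N = 10 + 5*(-4) = 10 - 20 = -10)
c(s) = -4 - 10/s
L(A) = 15 - 3*A
L(a(4))*c(-7) + 135 = (15 - 3*6)*(-4 - 10/(-7)) + 135 = (15 - 18)*(-4 - 10*(-1/7)) + 135 = -3*(-4 + 10/7) + 135 = -3*(-18/7) + 135 = 54/7 + 135 = 999/7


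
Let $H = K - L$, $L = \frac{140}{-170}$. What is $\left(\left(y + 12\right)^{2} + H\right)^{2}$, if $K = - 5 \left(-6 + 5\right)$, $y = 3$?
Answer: $\frac{15397776}{289} \approx 53280.0$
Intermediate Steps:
$L = - \frac{14}{17}$ ($L = 140 \left(- \frac{1}{170}\right) = - \frac{14}{17} \approx -0.82353$)
$K = 5$ ($K = \left(-5\right) \left(-1\right) = 5$)
$H = \frac{99}{17}$ ($H = 5 - - \frac{14}{17} = 5 + \frac{14}{17} = \frac{99}{17} \approx 5.8235$)
$\left(\left(y + 12\right)^{2} + H\right)^{2} = \left(\left(3 + 12\right)^{2} + \frac{99}{17}\right)^{2} = \left(15^{2} + \frac{99}{17}\right)^{2} = \left(225 + \frac{99}{17}\right)^{2} = \left(\frac{3924}{17}\right)^{2} = \frac{15397776}{289}$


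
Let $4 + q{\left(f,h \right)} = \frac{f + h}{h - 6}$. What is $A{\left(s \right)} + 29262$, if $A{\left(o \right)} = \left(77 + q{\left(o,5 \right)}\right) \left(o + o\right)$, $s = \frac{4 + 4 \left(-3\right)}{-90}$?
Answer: $\frac{59279998}{2025} \approx 29274.0$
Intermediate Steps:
$q{\left(f,h \right)} = -4 + \frac{f + h}{-6 + h}$ ($q{\left(f,h \right)} = -4 + \frac{f + h}{h - 6} = -4 + \frac{f + h}{-6 + h}$)
$s = \frac{4}{45}$ ($s = \left(4 - 12\right) \left(- \frac{1}{90}\right) = \left(-8\right) \left(- \frac{1}{90}\right) = \frac{4}{45} \approx 0.088889$)
$A{\left(o \right)} = 2 o \left(68 - o\right)$ ($A{\left(o \right)} = \left(77 + \frac{24 + o - 15}{-6 + 5}\right) \left(o + o\right) = \left(77 + \frac{24 + o - 15}{-1}\right) 2 o = \left(77 - \left(9 + o\right)\right) 2 o = \left(68 - o\right) 2 o = 2 o \left(68 - o\right)$)
$A{\left(s \right)} + 29262 = 2 \cdot \frac{4}{45} \left(68 - \frac{4}{45}\right) + 29262 = 2 \cdot \frac{4}{45} \cdot \frac{3056}{45} + 29262 = \frac{24448}{2025} + 29262 = \frac{59279998}{2025}$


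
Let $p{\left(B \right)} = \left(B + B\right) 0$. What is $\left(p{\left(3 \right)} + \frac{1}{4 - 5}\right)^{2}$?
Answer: $1$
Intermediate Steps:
$p{\left(B \right)} = 0$ ($p{\left(B \right)} = 2 B 0 = 0$)
$\left(p{\left(3 \right)} + \frac{1}{4 - 5}\right)^{2} = \left(0 + \frac{1}{4 - 5}\right)^{2} = \left(0 + \frac{1}{-1}\right)^{2} = \left(0 - 1\right)^{2} = \left(-1\right)^{2} = 1$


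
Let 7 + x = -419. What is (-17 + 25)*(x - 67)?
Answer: -3944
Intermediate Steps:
x = -426 (x = -7 - 419 = -426)
(-17 + 25)*(x - 67) = (-17 + 25)*(-426 - 67) = 8*(-493) = -3944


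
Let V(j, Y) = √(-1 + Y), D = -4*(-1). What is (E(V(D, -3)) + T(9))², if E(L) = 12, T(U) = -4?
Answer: 64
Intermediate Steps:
D = 4
(E(V(D, -3)) + T(9))² = (12 - 4)² = 8² = 64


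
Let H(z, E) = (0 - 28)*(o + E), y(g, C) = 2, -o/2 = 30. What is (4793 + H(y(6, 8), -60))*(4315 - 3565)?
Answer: 6114750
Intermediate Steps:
o = -60 (o = -2*30 = -60)
H(z, E) = 1680 - 28*E (H(z, E) = (0 - 28)*(-60 + E) = -28*(-60 + E) = 1680 - 28*E)
(4793 + H(y(6, 8), -60))*(4315 - 3565) = (4793 + (1680 - 28*(-60)))*(4315 - 3565) = (4793 + (1680 + 1680))*750 = (4793 + 3360)*750 = 8153*750 = 6114750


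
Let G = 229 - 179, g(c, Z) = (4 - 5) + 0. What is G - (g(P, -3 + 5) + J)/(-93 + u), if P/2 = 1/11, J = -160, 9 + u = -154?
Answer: 12639/256 ≈ 49.371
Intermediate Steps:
u = -163 (u = -9 - 154 = -163)
P = 2/11 ≈ 0.18182
g(c, Z) = -1 (g(c, Z) = -1 + 0 = -1)
G = 50
G - (g(P, -3 + 5) + J)/(-93 + u) = 50 - (-1 - 160)/(-93 - 163) = 50 - (-161)/(-256) = 50 - (-161)*(-1)/256 = 50 - 1*161/256 = 50 - 161/256 = 12639/256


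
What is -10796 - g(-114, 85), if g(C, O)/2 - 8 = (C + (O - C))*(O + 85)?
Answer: -39712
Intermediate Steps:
g(C, O) = 16 + 2*O*(85 + O) (g(C, O) = 16 + 2*((C + (O - C))*(O + 85)) = 16 + 2*(O*(85 + O)) = 16 + 2*O*(85 + O))
-10796 - g(-114, 85) = -10796 - (16 + 2*85² + 170*85) = -10796 - (16 + 2*7225 + 14450) = -10796 - (16 + 14450 + 14450) = -10796 - 1*28916 = -10796 - 28916 = -39712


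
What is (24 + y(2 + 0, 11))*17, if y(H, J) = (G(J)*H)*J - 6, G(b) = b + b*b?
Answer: 49674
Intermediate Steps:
G(b) = b + b**2
y(H, J) = -6 + H*J**2*(1 + J) (y(H, J) = ((J*(1 + J))*H)*J - 6 = (H*J*(1 + J))*J - 6 = H*J**2*(1 + J) - 6 = -6 + H*J**2*(1 + J))
(24 + y(2 + 0, 11))*17 = (24 + (-6 + (2 + 0)*11**2*(1 + 11)))*17 = (24 + (-6 + 2*121*12))*17 = (24 + (-6 + 2904))*17 = (24 + 2898)*17 = 2922*17 = 49674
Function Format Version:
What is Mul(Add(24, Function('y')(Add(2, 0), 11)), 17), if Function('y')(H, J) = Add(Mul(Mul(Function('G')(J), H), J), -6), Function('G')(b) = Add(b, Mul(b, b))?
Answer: 49674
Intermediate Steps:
Function('G')(b) = Add(b, Pow(b, 2))
Function('y')(H, J) = Add(-6, Mul(H, Pow(J, 2), Add(1, J))) (Function('y')(H, J) = Add(Mul(Mul(Mul(J, Add(1, J)), H), J), -6) = Add(Mul(Mul(H, J, Add(1, J)), J), -6) = Add(Mul(H, Pow(J, 2), Add(1, J)), -6) = Add(-6, Mul(H, Pow(J, 2), Add(1, J))))
Mul(Add(24, Function('y')(Add(2, 0), 11)), 17) = Mul(Add(24, Add(-6, Mul(Add(2, 0), Pow(11, 2), Add(1, 11)))), 17) = Mul(Add(24, Add(-6, Mul(2, 121, 12))), 17) = Mul(Add(24, Add(-6, 2904)), 17) = Mul(Add(24, 2898), 17) = Mul(2922, 17) = 49674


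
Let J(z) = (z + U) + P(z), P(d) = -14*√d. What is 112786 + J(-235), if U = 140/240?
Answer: 1350619/12 - 14*I*√235 ≈ 1.1255e+5 - 214.62*I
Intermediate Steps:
U = 7/12 (U = 140*(1/240) = 7/12 ≈ 0.58333)
J(z) = 7/12 + z - 14*√z (J(z) = (z + 7/12) - 14*√z = (7/12 + z) - 14*√z = 7/12 + z - 14*√z)
112786 + J(-235) = 112786 + (7/12 - 235 - 14*I*√235) = 112786 + (-2813/12 - 14*I*√235) = 1350619/12 - 14*I*√235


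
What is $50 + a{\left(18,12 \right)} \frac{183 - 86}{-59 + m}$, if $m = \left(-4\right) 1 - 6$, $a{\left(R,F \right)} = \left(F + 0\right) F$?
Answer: $- \frac{3506}{23} \approx -152.43$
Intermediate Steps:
$a{\left(R,F \right)} = F^{2}$ ($a{\left(R,F \right)} = F F = F^{2}$)
$m = -10$ ($m = -4 - 6 = -10$)
$50 + a{\left(18,12 \right)} \frac{183 - 86}{-59 + m} = 50 + 12^{2} \frac{183 - 86}{-59 - 10} = 50 + 144 \frac{97}{-69} = 50 + 144 \cdot 97 \left(- \frac{1}{69}\right) = 50 + 144 \left(- \frac{97}{69}\right) = 50 - \frac{4656}{23} = - \frac{3506}{23}$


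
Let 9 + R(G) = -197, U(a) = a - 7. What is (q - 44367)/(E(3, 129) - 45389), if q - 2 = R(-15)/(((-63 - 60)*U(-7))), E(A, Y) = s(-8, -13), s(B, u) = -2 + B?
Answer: 38198368/39088539 ≈ 0.97723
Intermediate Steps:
U(a) = -7 + a
R(G) = -206 (R(G) = -9 - 197 = -206)
E(A, Y) = -10 (E(A, Y) = -2 - 8 = -10)
q = 1619/861 (q = 2 - 206*1/((-63 - 60)*(-7 - 7)) = 2 - 206/((-123*(-14))) = 2 - 206/1722 = 2 - 206*1/1722 = 2 - 103/861 = 1619/861 ≈ 1.8804)
(q - 44367)/(E(3, 129) - 45389) = (1619/861 - 44367)/(-10 - 45389) = -38198368/861/(-45399) = -38198368/861*(-1/45399) = 38198368/39088539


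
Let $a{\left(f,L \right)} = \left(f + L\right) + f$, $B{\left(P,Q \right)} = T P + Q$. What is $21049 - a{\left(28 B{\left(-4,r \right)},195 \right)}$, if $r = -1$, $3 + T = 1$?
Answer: $20462$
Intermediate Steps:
$T = -2$ ($T = -3 + 1 = -2$)
$B{\left(P,Q \right)} = Q - 2 P$ ($B{\left(P,Q \right)} = - 2 P + Q = Q - 2 P$)
$a{\left(f,L \right)} = L + 2 f$ ($a{\left(f,L \right)} = \left(L + f\right) + f = L + 2 f$)
$21049 - a{\left(28 B{\left(-4,r \right)},195 \right)} = 21049 - \left(195 + 2 \cdot 28 \left(-1 - -8\right)\right) = 21049 - \left(195 + 2 \cdot 28 \left(-1 + 8\right)\right) = 21049 - \left(195 + 2 \cdot 28 \cdot 7\right) = 21049 - \left(195 + 2 \cdot 196\right) = 21049 - \left(195 + 392\right) = 21049 - 587 = 20462$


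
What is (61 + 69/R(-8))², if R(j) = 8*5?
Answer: 6295081/1600 ≈ 3934.4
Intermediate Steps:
R(j) = 40
(61 + 69/R(-8))² = (61 + 69/40)² = (2509/40)² = 6295081/1600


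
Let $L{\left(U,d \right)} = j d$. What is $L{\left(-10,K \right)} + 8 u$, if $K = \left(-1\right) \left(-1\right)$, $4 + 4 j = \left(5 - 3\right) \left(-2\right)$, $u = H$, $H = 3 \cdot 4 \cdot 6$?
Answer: $574$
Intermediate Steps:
$H = 72$ ($H = 12 \cdot 6 = 72$)
$u = 72$
$j = -2$ ($j = -1 + \frac{\left(5 - 3\right) \left(-2\right)}{4} = -1 + \frac{2 \left(-2\right)}{4} = -1 + \frac{1}{4} \left(-4\right) = -1 - 1 = -2$)
$K = 1$
$L{\left(U,d \right)} = - 2 d$
$L{\left(-10,K \right)} + 8 u = \left(-2\right) 1 + 8 \cdot 72 = -2 + 576 = 574$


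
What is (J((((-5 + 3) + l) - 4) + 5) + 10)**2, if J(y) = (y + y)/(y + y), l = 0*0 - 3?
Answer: 121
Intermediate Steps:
l = -3 (l = 0 - 3 = -3)
J(y) = 1 (J(y) = (2*y)/((2*y)) = (2*y)*(1/(2*y)) = 1)
(J((((-5 + 3) + l) - 4) + 5) + 10)**2 = (1 + 10)**2 = 11**2 = 121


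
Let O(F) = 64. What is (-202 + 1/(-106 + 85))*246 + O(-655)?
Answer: -347478/7 ≈ -49640.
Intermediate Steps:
(-202 + 1/(-106 + 85))*246 + O(-655) = (-202 + 1/(-106 + 85))*246 + 64 = (-202 + 1/(-21))*246 + 64 = (-202 - 1/21)*246 + 64 = -4243/21*246 + 64 = -347926/7 + 64 = -347478/7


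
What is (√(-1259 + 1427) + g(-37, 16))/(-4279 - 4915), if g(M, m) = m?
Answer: -8/4597 - √42/4597 ≈ -0.0031500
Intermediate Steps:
(√(-1259 + 1427) + g(-37, 16))/(-4279 - 4915) = (√(-1259 + 1427) + 16)/(-4279 - 4915) = (√168 + 16)/(-9194) = (2*√42 + 16)*(-1/9194) = (16 + 2*√42)*(-1/9194) = -8/4597 - √42/4597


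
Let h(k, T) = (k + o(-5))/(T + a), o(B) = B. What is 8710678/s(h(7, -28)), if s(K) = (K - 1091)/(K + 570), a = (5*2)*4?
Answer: -2709020858/595 ≈ -4.5530e+6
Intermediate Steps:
a = 40 (a = 10*4 = 40)
h(k, T) = (-5 + k)/(40 + T) (h(k, T) = (k - 5)/(T + 40) = (-5 + k)/(40 + T))
s(K) = (-1091 + K)/(570 + K)
8710678/s(h(7, -28)) = 8710678/(((-1091 + (-5 + 7)/(40 - 28))/(570 + (-5 + 7)/(40 - 28)))) = 8710678/(((-1091 + 2/12)/(570 + 2/12))) = 8710678/(((-1091 + (1/12)*2)/(570 + (1/12)*2))) = 8710678/(((-1091 + ⅙)/(570 + ⅙))) = 8710678/((-6545/6/(3421/6))) = 8710678/(((6/3421)*(-6545/6))) = 8710678/(-595/311) = 8710678*(-311/595) = -2709020858/595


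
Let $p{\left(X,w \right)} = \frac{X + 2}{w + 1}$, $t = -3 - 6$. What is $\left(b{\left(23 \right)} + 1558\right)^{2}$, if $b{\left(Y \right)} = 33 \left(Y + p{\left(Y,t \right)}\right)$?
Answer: $\frac{313679521}{64} \approx 4.9012 \cdot 10^{6}$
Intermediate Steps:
$t = -9$ ($t = -3 - 6 = -9$)
$p{\left(X,w \right)} = \frac{2 + X}{1 + w}$
$b{\left(Y \right)} = - \frac{33}{4} + \frac{231 Y}{8}$ ($b{\left(Y \right)} = 33 \left(Y + \frac{2 + Y}{1 - 9}\right) = 33 \left(Y + \frac{2 + Y}{-8}\right) = 33 \left(Y - \frac{2 + Y}{8}\right) = 33 \left(Y - \left(\frac{1}{4} + \frac{Y}{8}\right)\right) = 33 \left(- \frac{1}{4} + \frac{7 Y}{8}\right) = - \frac{33}{4} + \frac{231 Y}{8}$)
$\left(b{\left(23 \right)} + 1558\right)^{2} = \left(\left(- \frac{33}{4} + \frac{231}{8} \cdot 23\right) + 1558\right)^{2} = \left(\left(- \frac{33}{4} + \frac{5313}{8}\right) + 1558\right)^{2} = \left(\frac{5247}{8} + 1558\right)^{2} = \left(\frac{17711}{8}\right)^{2} = \frac{313679521}{64}$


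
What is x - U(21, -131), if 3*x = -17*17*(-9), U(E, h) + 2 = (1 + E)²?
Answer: 385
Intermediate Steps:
U(E, h) = -2 + (1 + E)²
x = 867 (x = (-17*17*(-9))/3 = (-289*(-9))/3 = (⅓)*2601 = 867)
x - U(21, -131) = 867 - (-2 + (1 + 21)²) = 867 - (-2 + 22²) = 867 - (-2 + 484) = 867 - 1*482 = 867 - 482 = 385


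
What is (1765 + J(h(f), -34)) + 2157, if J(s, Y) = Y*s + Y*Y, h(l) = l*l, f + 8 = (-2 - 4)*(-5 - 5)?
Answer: -86858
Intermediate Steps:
f = 52 (f = -8 + (-2 - 4)*(-5 - 5) = -8 - 6*(-10) = -8 + 60 = 52)
h(l) = l²
J(s, Y) = Y² + Y*s (J(s, Y) = Y*s + Y² = Y² + Y*s)
(1765 + J(h(f), -34)) + 2157 = (1765 - 34*(-34 + 52²)) + 2157 = (1765 - 34*(-34 + 2704)) + 2157 = (1765 - 34*2670) + 2157 = (1765 - 90780) + 2157 = -89015 + 2157 = -86858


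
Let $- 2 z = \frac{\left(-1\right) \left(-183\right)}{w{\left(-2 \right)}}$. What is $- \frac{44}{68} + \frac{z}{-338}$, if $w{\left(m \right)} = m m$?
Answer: $- \frac{26633}{45968} \approx -0.57938$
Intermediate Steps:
$w{\left(m \right)} = m^{2}$
$z = - \frac{183}{8}$ ($z = - \frac{\left(-1\right) \left(-183\right) \frac{1}{\left(-2\right)^{2}}}{2} = - \frac{183 \cdot \frac{1}{4}}{2} = \left(- \frac{1}{2}\right) \frac{183}{4} = - \frac{183}{8} \approx -22.875$)
$- \frac{44}{68} + \frac{z}{-338} = - \frac{44}{68} - \frac{183}{8 \left(-338\right)} = \left(-44\right) \frac{1}{68} - - \frac{183}{2704} = - \frac{11}{17} + \frac{183}{2704} = - \frac{26633}{45968}$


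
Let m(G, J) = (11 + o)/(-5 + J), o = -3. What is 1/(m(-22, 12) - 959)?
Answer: -7/6705 ≈ -0.0010440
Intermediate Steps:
m(G, J) = 8/(-5 + J) (m(G, J) = (11 - 3)/(-5 + J) = 8/(-5 + J))
1/(m(-22, 12) - 959) = 1/(8/(-5 + 12) - 959) = 1/(8/7 - 959) = 1/(-6705/7) = -7/6705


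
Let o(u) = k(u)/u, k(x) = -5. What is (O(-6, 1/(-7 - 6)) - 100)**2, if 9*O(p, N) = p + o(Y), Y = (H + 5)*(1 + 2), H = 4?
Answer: 598634089/59049 ≈ 10138.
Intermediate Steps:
Y = 27 (Y = (4 + 5)*(1 + 2) = 9*3 = 27)
o(u) = -5/u
O(p, N) = -5/243 + p/9 (O(p, N) = (p - 5/27)/9 = (-5/27 + p)/9 = -5/243 + p/9)
(O(-6, 1/(-7 - 6)) - 100)**2 = ((-5/243 + (1/9)*(-6)) - 100)**2 = ((-5/243 - 2/3) - 100)**2 = (-167/243 - 100)**2 = (-24467/243)**2 = 598634089/59049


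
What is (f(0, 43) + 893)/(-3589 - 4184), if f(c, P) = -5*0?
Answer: -893/7773 ≈ -0.11488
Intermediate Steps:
f(c, P) = 0
(f(0, 43) + 893)/(-3589 - 4184) = (0 + 893)/(-3589 - 4184) = 893/(-7773) = 893*(-1/7773) = -893/7773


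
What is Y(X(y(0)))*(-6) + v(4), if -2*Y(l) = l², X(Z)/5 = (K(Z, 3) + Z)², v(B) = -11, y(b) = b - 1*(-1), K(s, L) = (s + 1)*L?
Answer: 180064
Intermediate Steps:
K(s, L) = L*(1 + s) (K(s, L) = (1 + s)*L = L*(1 + s))
y(b) = 1 + b (y(b) = b + 1 = 1 + b)
X(Z) = 5*(3 + 4*Z)² (X(Z) = 5*(3*(1 + Z) + Z)² = 5*((3 + 3*Z) + Z)² = 5*(3 + 4*Z)²)
Y(l) = -l²/2
Y(X(y(0)))*(-6) + v(4) = -25*(3 + 4*(1 + 0))⁴/2*(-6) - 11 = -25*(3 + 4*1)⁴/2*(-6) - 11 = -25*(3 + 4)⁴/2*(-6) - 11 = -(5*7²)²/2*(-6) - 11 = -(5*49)²/2*(-6) - 11 = -½*245²*(-6) - 11 = -½*60025*(-6) - 11 = -60025/2*(-6) - 11 = 180075 - 11 = 180064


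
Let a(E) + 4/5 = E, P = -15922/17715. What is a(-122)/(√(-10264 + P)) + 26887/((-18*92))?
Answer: -1169/72 + 307*I*√3221343111630/454606705 ≈ -16.236 + 1.2121*I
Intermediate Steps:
P = -15922/17715 (P = -15922*1/17715 = -15922/17715 ≈ -0.89879)
a(E) = -⅘ + E
a(-122)/(√(-10264 + P)) + 26887/((-18*92)) = (-⅘ - 122)/(√(-10264 - 15922/17715)) + 26887/((-18*92)) = -614*(-I*√3221343111630/181842682)/5 + 26887/(-1656) = -614*(-I*√3221343111630/181842682)/5 + 26887*(-1/1656) = -(-307)*I*√3221343111630/454606705 - 1169/72 = 307*I*√3221343111630/454606705 - 1169/72 = -1169/72 + 307*I*√3221343111630/454606705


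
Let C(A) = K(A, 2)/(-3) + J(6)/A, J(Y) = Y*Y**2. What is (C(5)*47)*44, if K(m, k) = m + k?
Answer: 1267684/15 ≈ 84512.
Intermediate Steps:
K(m, k) = k + m
J(Y) = Y**3
C(A) = -2/3 + 216/A - A/3 (C(A) = (2 + A)/(-3) + 6**3/A = (2 + A)*(-1/3) + 216/A = (-2/3 - A/3) + 216/A = -2/3 + 216/A - A/3)
(C(5)*47)*44 = (((1/3)*(648 - 1*5*(2 + 5))/5)*47)*44 = (((1/3)*(1/5)*(648 - 1*5*7))*47)*44 = (((1/3)*(1/5)*(648 - 35))*47)*44 = (((1/3)*(1/5)*613)*47)*44 = ((613/15)*47)*44 = (28811/15)*44 = 1267684/15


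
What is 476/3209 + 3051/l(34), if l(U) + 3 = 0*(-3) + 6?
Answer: 3264029/3209 ≈ 1017.1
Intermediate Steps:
l(U) = 3 (l(U) = -3 + (0*(-3) + 6) = -3 + (0 + 6) = -3 + 6 = 3)
476/3209 + 3051/l(34) = 476/3209 + 3051/3 = 476*(1/3209) + 3051*(⅓) = 476/3209 + 1017 = 3264029/3209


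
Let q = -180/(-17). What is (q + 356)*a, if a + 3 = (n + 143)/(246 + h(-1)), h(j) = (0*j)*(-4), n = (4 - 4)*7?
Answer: -2660/3 ≈ -886.67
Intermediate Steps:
n = 0 (n = 0*7 = 0)
q = 180/17 (q = -180*(-1/17) = 180/17 ≈ 10.588)
h(j) = 0 (h(j) = 0*(-4) = 0)
a = -595/246 (a = -3 + (0 + 143)/(246 + 0) = -3 + 143/246 = -595/246 ≈ -2.4187)
(q + 356)*a = (180/17 + 356)*(-595/246) = (6232/17)*(-595/246) = -2660/3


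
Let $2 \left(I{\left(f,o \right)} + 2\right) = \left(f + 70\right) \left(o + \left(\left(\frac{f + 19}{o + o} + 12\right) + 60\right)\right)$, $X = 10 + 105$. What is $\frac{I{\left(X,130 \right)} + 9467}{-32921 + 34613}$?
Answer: $\frac{1466279}{87984} \approx 16.665$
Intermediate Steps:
$X = 115$
$I{\left(f,o \right)} = -2 + \frac{\left(70 + f\right) \left(72 + o + \frac{19 + f}{2 o}\right)}{2}$ ($I{\left(f,o \right)} = -2 + \frac{\left(f + 70\right) \left(o + \left(\left(\frac{f + 19}{o + o} + 12\right) + 60\right)\right)}{2} = -2 + \frac{\left(70 + f\right) \left(o + \left(\left(\frac{19 + f}{2 o} + 12\right) + 60\right)\right)}{2} = -2 + \frac{\left(70 + f\right) \left(o + \left(\left(12 + \frac{19 + f}{2 o}\right) + 60\right)\right)}{2} = -2 + \frac{\left(70 + f\right) \left(o + \left(72 + \frac{19 + f}{2 o}\right)\right)}{2} = -2 + \frac{\left(70 + f\right) \left(72 + o + \frac{19 + f}{2 o}\right)}{2}$)
$\frac{I{\left(X,130 \right)} + 9467}{-32921 + 34613} = \frac{\frac{1330 + 115^{2} + 89 \cdot 115 + 2 \cdot 130 \left(5036 + 70 \cdot 130 + 72 \cdot 115 + 115 \cdot 130\right)}{4 \cdot 130} + 9467}{-32921 + 34613} = \frac{\frac{1}{4} \cdot \frac{1}{130} \left(1330 + 13225 + 10235 + 2 \cdot 130 \left(5036 + 9100 + 8280 + 14950\right)\right) + 9467}{1692} = \left(\frac{1}{4} \cdot \frac{1}{130} \left(1330 + 13225 + 10235 + 2 \cdot 130 \cdot 37366\right) + 9467\right) \frac{1}{1692} = \left(\frac{1}{4} \cdot \frac{1}{130} \left(1330 + 13225 + 10235 + 9715160\right) + 9467\right) \frac{1}{1692} = \left(\frac{1}{4} \cdot \frac{1}{130} \cdot 9739950 + 9467\right) \frac{1}{1692} = \left(\frac{973995}{52} + 9467\right) \frac{1}{1692} = \frac{1466279}{52} \cdot \frac{1}{1692} = \frac{1466279}{87984}$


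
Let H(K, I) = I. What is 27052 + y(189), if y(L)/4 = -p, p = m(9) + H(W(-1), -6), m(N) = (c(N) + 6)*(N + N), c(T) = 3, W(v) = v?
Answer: 26428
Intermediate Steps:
m(N) = 18*N (m(N) = (3 + 6)*(N + N) = 9*(2*N) = 18*N)
p = 156 (p = 18*9 - 6 = 162 - 6 = 156)
y(L) = -624 (y(L) = 4*(-1*156) = 4*(-156) = -624)
27052 + y(189) = 27052 - 624 = 26428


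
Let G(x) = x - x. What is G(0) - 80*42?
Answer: -3360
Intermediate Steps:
G(x) = 0
G(0) - 80*42 = 0 - 80*42 = 0 - 3360 = -3360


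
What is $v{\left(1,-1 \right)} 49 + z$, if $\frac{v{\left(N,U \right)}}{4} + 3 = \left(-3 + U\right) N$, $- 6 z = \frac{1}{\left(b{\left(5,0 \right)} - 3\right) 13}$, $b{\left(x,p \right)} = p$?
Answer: $- \frac{321047}{234} \approx -1372.0$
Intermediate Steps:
$z = \frac{1}{234}$ ($z = - \frac{\frac{1}{0 - 3} \cdot \frac{1}{13}}{6} = - \frac{\frac{1}{-3} \cdot \frac{1}{13}}{6} = - \frac{\left(- \frac{1}{3}\right) \frac{1}{13}}{6} = \left(- \frac{1}{6}\right) \left(- \frac{1}{39}\right) = \frac{1}{234} \approx 0.0042735$)
$v{\left(N,U \right)} = -12 + 4 N \left(-3 + U\right)$ ($v{\left(N,U \right)} = -12 + 4 \left(-3 + U\right) N = -12 + 4 N \left(-3 + U\right)$)
$v{\left(1,-1 \right)} 49 + z = \left(-12 - 12 + 4 \cdot 1 \left(-1\right)\right) 49 + \frac{1}{234} = \left(-12 - 12 - 4\right) 49 + \frac{1}{234} = \left(-28\right) 49 + \frac{1}{234} = -1372 + \frac{1}{234} = - \frac{321047}{234}$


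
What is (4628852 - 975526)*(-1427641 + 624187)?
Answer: -2935279388004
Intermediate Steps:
(4628852 - 975526)*(-1427641 + 624187) = 3653326*(-803454) = -2935279388004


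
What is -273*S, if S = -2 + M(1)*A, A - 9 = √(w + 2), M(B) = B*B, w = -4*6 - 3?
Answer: -1911 - 1365*I ≈ -1911.0 - 1365.0*I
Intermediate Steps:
w = -27 (w = -24 - 3 = -27)
M(B) = B²
A = 9 + 5*I (A = 9 + √(-27 + 2) = 9 + √(-25) = 9 + 5*I ≈ 9.0 + 5.0*I)
S = 7 + 5*I (S = -2 + 1²*(9 + 5*I) = -2 + 1*(9 + 5*I) = -2 + (9 + 5*I) = 7 + 5*I ≈ 7.0 + 5.0*I)
-273*S = -273*(7 + 5*I) = -1911 - 1365*I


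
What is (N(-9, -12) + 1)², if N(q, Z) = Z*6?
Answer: 5041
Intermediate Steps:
N(q, Z) = 6*Z
(N(-9, -12) + 1)² = (6*(-12) + 1)² = (-72 + 1)² = (-71)² = 5041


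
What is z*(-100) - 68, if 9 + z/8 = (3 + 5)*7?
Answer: -37668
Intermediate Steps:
z = 376 (z = -72 + 8*((3 + 5)*7) = -72 + 8*(8*7) = -72 + 8*56 = -72 + 448 = 376)
z*(-100) - 68 = 376*(-100) - 68 = -37600 - 68 = -37668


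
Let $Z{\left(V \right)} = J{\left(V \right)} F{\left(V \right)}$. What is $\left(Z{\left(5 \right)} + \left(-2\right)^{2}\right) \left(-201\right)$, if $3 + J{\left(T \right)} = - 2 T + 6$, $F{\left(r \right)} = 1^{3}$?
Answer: $603$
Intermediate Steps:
$F{\left(r \right)} = 1$
$J{\left(T \right)} = 3 - 2 T$ ($J{\left(T \right)} = -3 - \left(-6 + 2 T\right) = 3 - 2 T$)
$Z{\left(V \right)} = 3 - 2 V$ ($Z{\left(V \right)} = \left(3 - 2 V\right) 1 = 3 - 2 V$)
$\left(Z{\left(5 \right)} + \left(-2\right)^{2}\right) \left(-201\right) = \left(\left(3 - 10\right) + \left(-2\right)^{2}\right) \left(-201\right) = \left(\left(3 - 10\right) + 4\right) \left(-201\right) = \left(-7 + 4\right) \left(-201\right) = \left(-3\right) \left(-201\right) = 603$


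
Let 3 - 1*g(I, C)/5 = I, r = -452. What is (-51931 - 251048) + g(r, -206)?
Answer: -300704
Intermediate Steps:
g(I, C) = 15 - 5*I
(-51931 - 251048) + g(r, -206) = (-51931 - 251048) + (15 - 5*(-452)) = -302979 + (15 + 2260) = -302979 + 2275 = -300704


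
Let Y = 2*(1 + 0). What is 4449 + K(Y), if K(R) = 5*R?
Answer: 4459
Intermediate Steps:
Y = 2 (Y = 2*1 = 2)
4449 + K(Y) = 4449 + 5*2 = 4449 + 10 = 4459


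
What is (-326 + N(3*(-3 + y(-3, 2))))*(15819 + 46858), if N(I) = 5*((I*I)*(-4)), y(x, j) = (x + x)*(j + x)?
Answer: -121969442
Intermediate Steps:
y(x, j) = 2*x*(j + x) (y(x, j) = (2*x)*(j + x) = 2*x*(j + x))
N(I) = -20*I² (N(I) = 5*(I²*(-4)) = 5*(-4*I²) = -20*I²)
(-326 + N(3*(-3 + y(-3, 2))))*(15819 + 46858) = (-326 - 20*9*(-3 + 2*(-3)*(2 - 3))²)*(15819 + 46858) = (-326 - 20*9*(-3 + 2*(-3)*(-1))²)*62677 = (-326 - 20*9*(-3 + 6)²)*62677 = (-326 - 20*(3*3)²)*62677 = (-326 - 20*9²)*62677 = (-326 - 20*81)*62677 = (-326 - 1620)*62677 = -1946*62677 = -121969442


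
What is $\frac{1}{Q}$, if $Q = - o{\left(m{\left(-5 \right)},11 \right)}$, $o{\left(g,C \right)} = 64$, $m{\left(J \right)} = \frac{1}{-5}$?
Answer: $- \frac{1}{64} \approx -0.015625$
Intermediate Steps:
$m{\left(J \right)} = - \frac{1}{5}$
$Q = -64$ ($Q = \left(-1\right) 64 = -64$)
$\frac{1}{Q} = \frac{1}{-64} = - \frac{1}{64}$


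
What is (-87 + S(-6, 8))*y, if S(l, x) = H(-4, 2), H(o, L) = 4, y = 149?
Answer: -12367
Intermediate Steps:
S(l, x) = 4
(-87 + S(-6, 8))*y = (-87 + 4)*149 = -83*149 = -12367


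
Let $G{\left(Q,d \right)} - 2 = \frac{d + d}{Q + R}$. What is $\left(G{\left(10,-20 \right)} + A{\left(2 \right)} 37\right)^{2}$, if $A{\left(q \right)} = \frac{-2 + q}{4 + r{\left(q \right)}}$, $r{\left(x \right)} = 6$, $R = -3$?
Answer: $\frac{676}{49} \approx 13.796$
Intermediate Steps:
$G{\left(Q,d \right)} = 2 + \frac{2 d}{-3 + Q}$ ($G{\left(Q,d \right)} = 2 + \frac{d + d}{Q - 3} = 2 + \frac{2 d}{-3 + Q}$)
$A{\left(q \right)} = - \frac{1}{5} + \frac{q}{10}$ ($A{\left(q \right)} = \frac{-2 + q}{4 + 6} = \frac{-2 + q}{10} = \left(-2 + q\right) \frac{1}{10} = - \frac{1}{5} + \frac{q}{10}$)
$\left(G{\left(10,-20 \right)} + A{\left(2 \right)} 37\right)^{2} = \left(\frac{2 \left(-3 + 10 - 20\right)}{-3 + 10} + \left(- \frac{1}{5} + \frac{1}{10} \cdot 2\right) 37\right)^{2} = \left(2 \cdot \frac{1}{7} \left(-13\right) + \left(- \frac{1}{5} + \frac{1}{5}\right) 37\right)^{2} = \left(2 \cdot \frac{1}{7} \left(-13\right) + 0 \cdot 37\right)^{2} = \left(- \frac{26}{7} + 0\right)^{2} = \left(- \frac{26}{7}\right)^{2} = \frac{676}{49}$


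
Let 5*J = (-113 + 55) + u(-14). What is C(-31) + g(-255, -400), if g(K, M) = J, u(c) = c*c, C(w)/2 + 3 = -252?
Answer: -2412/5 ≈ -482.40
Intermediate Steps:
C(w) = -510 (C(w) = -6 + 2*(-252) = -6 - 504 = -510)
u(c) = c²
J = 138/5 (J = ((-113 + 55) + (-14)²)/5 = (-58 + 196)/5 = (⅕)*138 = 138/5 ≈ 27.600)
g(K, M) = 138/5
C(-31) + g(-255, -400) = -510 + 138/5 = -2412/5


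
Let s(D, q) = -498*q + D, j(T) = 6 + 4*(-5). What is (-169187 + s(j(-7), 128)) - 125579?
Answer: -358524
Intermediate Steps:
j(T) = -14 (j(T) = 6 - 20 = -14)
s(D, q) = D - 498*q
(-169187 + s(j(-7), 128)) - 125579 = (-169187 + (-14 - 498*128)) - 125579 = (-169187 + (-14 - 63744)) - 125579 = (-169187 - 63758) - 125579 = -232945 - 125579 = -358524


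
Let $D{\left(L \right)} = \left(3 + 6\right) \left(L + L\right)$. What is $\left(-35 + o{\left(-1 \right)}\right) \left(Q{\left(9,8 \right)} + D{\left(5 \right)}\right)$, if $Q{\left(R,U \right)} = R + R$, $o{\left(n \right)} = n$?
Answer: $-3888$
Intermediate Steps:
$Q{\left(R,U \right)} = 2 R$
$D{\left(L \right)} = 18 L$ ($D{\left(L \right)} = 9 \cdot 2 L = 18 L$)
$\left(-35 + o{\left(-1 \right)}\right) \left(Q{\left(9,8 \right)} + D{\left(5 \right)}\right) = \left(-35 - 1\right) \left(2 \cdot 9 + 18 \cdot 5\right) = - 36 \left(18 + 90\right) = \left(-36\right) 108 = -3888$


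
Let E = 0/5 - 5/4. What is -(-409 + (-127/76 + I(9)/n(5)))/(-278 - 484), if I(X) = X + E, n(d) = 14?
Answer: -145455/270256 ≈ -0.53821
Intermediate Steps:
E = -5/4 (E = 0*(⅕) - 5*¼ = 0 - 5/4 = -5/4 ≈ -1.2500)
I(X) = -5/4 + X (I(X) = X - 5/4 = -5/4 + X)
-(-409 + (-127/76 + I(9)/n(5)))/(-278 - 484) = -(-409 + (-127/76 + (-5/4 + 9)/14))/(-278 - 484) = -(-409 + (-127*1/76 + (31/4)*(1/14)))/(-762) = -(-409 + (-127/76 + 31/56))*(-1)/762 = -(-409 - 1189/1064)*(-1)/762 = -(-436365)*(-1)/(1064*762) = -1*145455/270256 = -145455/270256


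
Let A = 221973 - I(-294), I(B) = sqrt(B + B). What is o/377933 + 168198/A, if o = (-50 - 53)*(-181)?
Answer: 5009621136899671/6207173269644587 + 784924*I*sqrt(3)/16424004439 ≈ 0.80707 + 8.2777e-5*I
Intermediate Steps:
I(B) = sqrt(2)*sqrt(B) (I(B) = sqrt(2*B) = sqrt(2)*sqrt(B))
o = 18643 (o = -103*(-181) = 18643)
A = 221973 - 14*I*sqrt(3) (A = 221973 - sqrt(2)*sqrt(-294) = 221973 - sqrt(2)*7*I*sqrt(6) = 221973 - 14*I*sqrt(3) ≈ 2.2197e+5 - 24.249*I)
o/377933 + 168198/A = 18643/377933 + 168198/(221973 - 14*I*sqrt(3))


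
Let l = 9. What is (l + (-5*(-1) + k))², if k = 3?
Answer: 289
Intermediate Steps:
(l + (-5*(-1) + k))² = (9 + (-5*(-1) + 3))² = (9 + (5 + 3))² = (9 + 8)² = 17² = 289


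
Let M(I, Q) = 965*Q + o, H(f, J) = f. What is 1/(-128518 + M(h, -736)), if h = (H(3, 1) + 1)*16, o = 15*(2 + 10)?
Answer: -1/838578 ≈ -1.1925e-6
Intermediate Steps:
o = 180 (o = 15*12 = 180)
h = 64 (h = (3 + 1)*16 = 4*16 = 64)
M(I, Q) = 180 + 965*Q (M(I, Q) = 965*Q + 180 = 180 + 965*Q)
1/(-128518 + M(h, -736)) = 1/(-128518 + (180 + 965*(-736))) = 1/(-128518 + (180 - 710240)) = 1/(-128518 - 710060) = 1/(-838578) = -1/838578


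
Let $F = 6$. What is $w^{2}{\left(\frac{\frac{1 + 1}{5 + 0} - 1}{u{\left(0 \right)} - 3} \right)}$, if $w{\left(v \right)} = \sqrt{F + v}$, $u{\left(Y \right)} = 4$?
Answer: $\frac{27}{5} \approx 5.4$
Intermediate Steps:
$w{\left(v \right)} = \sqrt{6 + v}$
$w^{2}{\left(\frac{\frac{1 + 1}{5 + 0} - 1}{u{\left(0 \right)} - 3} \right)} = \left(\sqrt{6 + \frac{\frac{1 + 1}{5 + 0} - 1}{4 - 3}}\right)^{2} = \left(\sqrt{6 + \frac{\frac{2}{5} - 1}{1}}\right)^{2} = \left(\sqrt{6 + \left(2 \cdot \frac{1}{5} - 1\right) 1}\right)^{2} = \left(\sqrt{6 + \left(\frac{2}{5} - 1\right) 1}\right)^{2} = \left(\sqrt{6 - \frac{3}{5}}\right)^{2} = \left(\sqrt{\frac{27}{5}}\right)^{2} = \left(\frac{3 \sqrt{15}}{5}\right)^{2} = \frac{27}{5}$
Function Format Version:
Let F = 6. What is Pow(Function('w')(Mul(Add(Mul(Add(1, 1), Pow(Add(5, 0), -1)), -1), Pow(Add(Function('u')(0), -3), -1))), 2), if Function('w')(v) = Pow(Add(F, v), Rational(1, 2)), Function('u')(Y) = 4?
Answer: Rational(27, 5) ≈ 5.4000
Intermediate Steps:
Function('w')(v) = Pow(Add(6, v), Rational(1, 2))
Pow(Function('w')(Mul(Add(Mul(Add(1, 1), Pow(Add(5, 0), -1)), -1), Pow(Add(Function('u')(0), -3), -1))), 2) = Pow(Pow(Add(6, Mul(Add(Mul(Add(1, 1), Pow(Add(5, 0), -1)), -1), Pow(Add(4, -3), -1))), Rational(1, 2)), 2) = Pow(Pow(Add(6, Mul(Add(Mul(2, Pow(5, -1)), -1), Pow(1, -1))), Rational(1, 2)), 2) = Pow(Pow(Add(6, Mul(Add(Mul(2, Rational(1, 5)), -1), 1)), Rational(1, 2)), 2) = Pow(Pow(Add(6, Mul(Add(Rational(2, 5), -1), 1)), Rational(1, 2)), 2) = Pow(Pow(Add(6, Mul(Rational(-3, 5), 1)), Rational(1, 2)), 2) = Pow(Pow(Add(6, Rational(-3, 5)), Rational(1, 2)), 2) = Pow(Pow(Rational(27, 5), Rational(1, 2)), 2) = Pow(Mul(Rational(3, 5), Pow(15, Rational(1, 2))), 2) = Rational(27, 5)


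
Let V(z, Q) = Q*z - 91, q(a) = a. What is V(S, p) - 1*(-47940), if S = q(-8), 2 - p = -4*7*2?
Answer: 47385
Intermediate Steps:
p = 58 (p = 2 - (-4*7)*2 = 2 - (-28)*2 = 2 - 1*(-56) = 2 + 56 = 58)
S = -8
V(z, Q) = -91 + Q*z
V(S, p) - 1*(-47940) = (-91 + 58*(-8)) - 1*(-47940) = (-91 - 464) + 47940 = -555 + 47940 = 47385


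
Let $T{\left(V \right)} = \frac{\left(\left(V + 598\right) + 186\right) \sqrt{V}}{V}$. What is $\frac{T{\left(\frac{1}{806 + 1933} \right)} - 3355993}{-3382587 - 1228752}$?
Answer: $\frac{3355993}{4611339} - \frac{2147377 \sqrt{2739}}{12630457521} \approx 0.71887$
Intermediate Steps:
$T{\left(V \right)} = \frac{784 + V}{\sqrt{V}}$ ($T{\left(V \right)} = \frac{\left(\left(598 + V\right) + 186\right) \sqrt{V}}{V} = \frac{\left(784 + V\right) \sqrt{V}}{V} = \frac{\sqrt{V} \left(784 + V\right)}{V} = \frac{784 + V}{\sqrt{V}}$)
$\frac{T{\left(\frac{1}{806 + 1933} \right)} - 3355993}{-3382587 - 1228752} = \frac{\frac{784 + \frac{1}{806 + 1933}}{\frac{1}{\sqrt{806 + 1933}}} - 3355993}{-3382587 - 1228752} = \frac{\frac{784 + \frac{1}{2739}}{\frac{1}{2739} \sqrt{2739}} - 3355993}{-4611339} = \left(\frac{1}{\sqrt{\frac{1}{2739}}} \left(784 + \frac{1}{2739}\right) - 3355993\right) \left(- \frac{1}{4611339}\right) = \left(\sqrt{2739} \cdot \frac{2147377}{2739} - 3355993\right) \left(- \frac{1}{4611339}\right) = \left(\frac{2147377 \sqrt{2739}}{2739} - 3355993\right) \left(- \frac{1}{4611339}\right) = \left(-3355993 + \frac{2147377 \sqrt{2739}}{2739}\right) \left(- \frac{1}{4611339}\right) = \frac{3355993}{4611339} - \frac{2147377 \sqrt{2739}}{12630457521}$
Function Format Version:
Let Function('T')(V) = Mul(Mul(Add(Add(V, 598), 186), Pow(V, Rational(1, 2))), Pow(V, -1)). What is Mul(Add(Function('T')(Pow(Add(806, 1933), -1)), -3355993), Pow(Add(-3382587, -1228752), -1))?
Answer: Add(Rational(3355993, 4611339), Mul(Rational(-2147377, 12630457521), Pow(2739, Rational(1, 2)))) ≈ 0.71887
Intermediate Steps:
Function('T')(V) = Mul(Pow(V, Rational(-1, 2)), Add(784, V)) (Function('T')(V) = Mul(Mul(Add(Add(598, V), 186), Pow(V, Rational(1, 2))), Pow(V, -1)) = Mul(Mul(Add(784, V), Pow(V, Rational(1, 2))), Pow(V, -1)) = Mul(Mul(Pow(V, Rational(1, 2)), Add(784, V)), Pow(V, -1)) = Mul(Pow(V, Rational(-1, 2)), Add(784, V)))
Mul(Add(Function('T')(Pow(Add(806, 1933), -1)), -3355993), Pow(Add(-3382587, -1228752), -1)) = Mul(Add(Mul(Pow(Pow(Add(806, 1933), -1), Rational(-1, 2)), Add(784, Pow(Add(806, 1933), -1))), -3355993), Pow(Add(-3382587, -1228752), -1)) = Mul(Add(Mul(Pow(Pow(2739, -1), Rational(-1, 2)), Add(784, Pow(2739, -1))), -3355993), Pow(-4611339, -1)) = Mul(Add(Mul(Pow(Rational(1, 2739), Rational(-1, 2)), Add(784, Rational(1, 2739))), -3355993), Rational(-1, 4611339)) = Mul(Add(Mul(Pow(2739, Rational(1, 2)), Rational(2147377, 2739)), -3355993), Rational(-1, 4611339)) = Mul(Add(Mul(Rational(2147377, 2739), Pow(2739, Rational(1, 2))), -3355993), Rational(-1, 4611339)) = Mul(Add(-3355993, Mul(Rational(2147377, 2739), Pow(2739, Rational(1, 2)))), Rational(-1, 4611339)) = Add(Rational(3355993, 4611339), Mul(Rational(-2147377, 12630457521), Pow(2739, Rational(1, 2))))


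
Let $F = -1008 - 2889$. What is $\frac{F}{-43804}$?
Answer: $\frac{3897}{43804} \approx 0.088964$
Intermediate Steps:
$F = -3897$ ($F = -1008 - 2889 = -3897$)
$\frac{F}{-43804} = - \frac{3897}{-43804} = \left(-3897\right) \left(- \frac{1}{43804}\right) = \frac{3897}{43804}$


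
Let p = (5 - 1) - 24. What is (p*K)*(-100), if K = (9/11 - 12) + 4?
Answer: -158000/11 ≈ -14364.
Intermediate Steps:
K = -79/11 (K = (9*(1/11) - 12) + 4 = (9/11 - 12) + 4 = -123/11 + 4 = -79/11 ≈ -7.1818)
p = -20 (p = 4 - 24 = -20)
(p*K)*(-100) = -20*(-79/11)*(-100) = (1580/11)*(-100) = -158000/11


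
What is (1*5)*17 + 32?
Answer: 117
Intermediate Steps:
(1*5)*17 + 32 = 5*17 + 32 = 85 + 32 = 117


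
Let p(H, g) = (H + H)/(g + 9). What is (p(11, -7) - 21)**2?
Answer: 100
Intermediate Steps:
p(H, g) = 2*H/(9 + g) (p(H, g) = (2*H)/(9 + g) = 2*H/(9 + g))
(p(11, -7) - 21)**2 = (2*11/(9 - 7) - 21)**2 = (2*11/2 - 21)**2 = (2*11*(1/2) - 21)**2 = (11 - 21)**2 = (-10)**2 = 100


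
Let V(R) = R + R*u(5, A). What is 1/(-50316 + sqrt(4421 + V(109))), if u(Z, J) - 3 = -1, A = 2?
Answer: -12579/632923777 - sqrt(1187)/1265847554 ≈ -1.9902e-5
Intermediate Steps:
u(Z, J) = 2 (u(Z, J) = 3 - 1 = 2)
V(R) = 3*R (V(R) = R + R*2 = R + 2*R = 3*R)
1/(-50316 + sqrt(4421 + V(109))) = 1/(-50316 + sqrt(4421 + 3*109)) = 1/(-50316 + sqrt(4421 + 327)) = 1/(-50316 + sqrt(4748)) = 1/(-50316 + 2*sqrt(1187))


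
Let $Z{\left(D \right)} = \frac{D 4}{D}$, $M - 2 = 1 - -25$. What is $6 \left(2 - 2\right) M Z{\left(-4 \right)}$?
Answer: $0$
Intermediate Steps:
$M = 28$ ($M = 2 + \left(1 - -25\right) = 2 + \left(1 + 25\right) = 2 + 26 = 28$)
$Z{\left(D \right)} = 4$ ($Z{\left(D \right)} = \frac{4 D}{D} = 4$)
$6 \left(2 - 2\right) M Z{\left(-4 \right)} = 6 \left(2 - 2\right) 28 \cdot 4 = 6 \cdot 0 \cdot 28 \cdot 4 = 0 \cdot 28 \cdot 4 = 0 \cdot 4 = 0$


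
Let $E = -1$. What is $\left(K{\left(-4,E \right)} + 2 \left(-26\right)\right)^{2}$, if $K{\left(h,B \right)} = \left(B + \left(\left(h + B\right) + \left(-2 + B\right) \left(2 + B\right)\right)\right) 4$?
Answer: $7744$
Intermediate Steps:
$K{\left(h,B \right)} = 4 h + 8 B + 4 \left(-2 + B\right) \left(2 + B\right)$ ($K{\left(h,B \right)} = \left(B + \left(\left(B + h\right) + \left(-2 + B\right) \left(2 + B\right)\right)\right) 4 = \left(B + \left(B + h + \left(-2 + B\right) \left(2 + B\right)\right)\right) 4 = \left(h + 2 B + \left(-2 + B\right) \left(2 + B\right)\right) 4 = 4 h + 8 B + 4 \left(-2 + B\right) \left(2 + B\right)$)
$\left(K{\left(-4,E \right)} + 2 \left(-26\right)\right)^{2} = \left(\left(-16 + 4 \left(-4\right) + 4 \left(-1\right)^{2} + 8 \left(-1\right)\right) + 2 \left(-26\right)\right)^{2} = \left(\left(-16 - 16 + 4 \cdot 1 - 8\right) - 52\right)^{2} = \left(\left(-16 - 16 + 4 - 8\right) - 52\right)^{2} = \left(-36 - 52\right)^{2} = \left(-88\right)^{2} = 7744$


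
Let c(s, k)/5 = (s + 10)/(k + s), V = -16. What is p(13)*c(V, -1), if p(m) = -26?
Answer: -780/17 ≈ -45.882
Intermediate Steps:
c(s, k) = 5*(10 + s)/(k + s) (c(s, k) = 5*((s + 10)/(k + s)) = 5*((10 + s)/(k + s)) = 5*(10 + s)/(k + s))
p(13)*c(V, -1) = -130*(10 - 16)/(-1 - 16) = -130*(-6)/(-17) = -130*(-1)*(-6)/17 = -26*30/17 = -780/17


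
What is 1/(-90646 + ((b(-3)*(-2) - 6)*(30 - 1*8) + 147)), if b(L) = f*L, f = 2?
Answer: -1/90367 ≈ -1.1066e-5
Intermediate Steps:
b(L) = 2*L
1/(-90646 + ((b(-3)*(-2) - 6)*(30 - 1*8) + 147)) = 1/(-90646 + (((2*(-3))*(-2) - 6)*(30 - 1*8) + 147)) = 1/(-90646 + ((-6*(-2) - 6)*(30 - 8) + 147)) = 1/(-90646 + ((12 - 6)*22 + 147)) = 1/(-90646 + (6*22 + 147)) = 1/(-90646 + (132 + 147)) = 1/(-90646 + 279) = 1/(-90367) = -1/90367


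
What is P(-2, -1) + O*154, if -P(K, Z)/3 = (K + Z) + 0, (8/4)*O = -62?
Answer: -4765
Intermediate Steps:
O = -31 (O = (½)*(-62) = -31)
P(K, Z) = -3*K - 3*Z (P(K, Z) = -3*((K + Z) + 0) = -3*(K + Z) = -3*K - 3*Z)
P(-2, -1) + O*154 = (-3*(-2) - 3*(-1)) - 31*154 = (6 + 3) - 4774 = 9 - 4774 = -4765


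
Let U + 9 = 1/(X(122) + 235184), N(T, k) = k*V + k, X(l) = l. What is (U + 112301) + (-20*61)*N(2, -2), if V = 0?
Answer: 26997127993/235306 ≈ 1.1473e+5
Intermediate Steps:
N(T, k) = k (N(T, k) = k*0 + k = 0 + k = k)
U = -2117753/235306 (U = -9 + 1/(122 + 235184) = -9 + 1/235306 = -2117753/235306 ≈ -9.0000)
(U + 112301) + (-20*61)*N(2, -2) = (-2117753/235306 + 112301) - 20*61*(-2) = 26422981353/235306 - 1220*(-2) = 26422981353/235306 + 2440 = 26997127993/235306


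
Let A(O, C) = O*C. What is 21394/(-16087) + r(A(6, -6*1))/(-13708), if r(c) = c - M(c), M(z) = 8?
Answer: -73140281/55130149 ≈ -1.3267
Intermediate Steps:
A(O, C) = C*O
r(c) = -8 + c (r(c) = c - 1*8 = c - 8 = -8 + c)
21394/(-16087) + r(A(6, -6*1))/(-13708) = 21394/(-16087) + (-8 - 6*1*6)/(-13708) = 21394*(-1/16087) + (-8 - 6*6)*(-1/13708) = -21394/16087 + (-8 - 36)*(-1/13708) = -21394/16087 - 44*(-1/13708) = -21394/16087 + 11/3427 = -73140281/55130149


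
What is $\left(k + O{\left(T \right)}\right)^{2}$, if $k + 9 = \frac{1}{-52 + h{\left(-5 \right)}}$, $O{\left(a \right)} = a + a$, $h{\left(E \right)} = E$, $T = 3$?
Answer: $\frac{29584}{3249} \approx 9.1056$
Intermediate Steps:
$O{\left(a \right)} = 2 a$
$k = - \frac{514}{57}$ ($k = -9 + \frac{1}{-52 - 5} = -9 + \frac{1}{-57} = -9 - \frac{1}{57} = - \frac{514}{57} \approx -9.0175$)
$\left(k + O{\left(T \right)}\right)^{2} = \left(- \frac{514}{57} + 2 \cdot 3\right)^{2} = \left(- \frac{514}{57} + 6\right)^{2} = \left(- \frac{172}{57}\right)^{2} = \frac{29584}{3249}$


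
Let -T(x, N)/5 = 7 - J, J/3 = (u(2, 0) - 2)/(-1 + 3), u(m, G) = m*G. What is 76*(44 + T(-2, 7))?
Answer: -456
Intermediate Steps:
u(m, G) = G*m
J = -3 (J = 3*((0*2 - 2)/(-1 + 3)) = 3*((0 - 2)/2) = 3*(-2*½) = 3*(-1) = -3)
T(x, N) = -50 (T(x, N) = -5*(7 - 1*(-3)) = -5*(7 + 3) = -5*10 = -50)
76*(44 + T(-2, 7)) = 76*(44 - 50) = 76*(-6) = -456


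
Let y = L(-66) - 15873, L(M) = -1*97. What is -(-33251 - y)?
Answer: 17281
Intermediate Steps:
L(M) = -97
y = -15970 (y = -97 - 15873 = -15970)
-(-33251 - y) = -(-33251 - 1*(-15970)) = -(-33251 + 15970) = -1*(-17281) = 17281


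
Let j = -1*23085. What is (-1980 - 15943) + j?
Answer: -41008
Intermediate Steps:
j = -23085
(-1980 - 15943) + j = (-1980 - 15943) - 23085 = -17923 - 23085 = -41008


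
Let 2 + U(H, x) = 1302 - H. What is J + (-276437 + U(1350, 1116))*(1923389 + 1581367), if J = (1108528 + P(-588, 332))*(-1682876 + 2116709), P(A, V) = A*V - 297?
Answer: -572923435677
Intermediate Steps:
U(H, x) = 1300 - H (U(H, x) = -2 + (1302 - H) = 1300 - H)
P(A, V) = -297 + A*V
J = 396096036495 (J = (1108528 + (-297 - 588*332))*(-1682876 + 2116709) = (1108528 + (-297 - 195216))*433833 = (1108528 - 195513)*433833 = 913015*433833 = 396096036495)
J + (-276437 + U(1350, 1116))*(1923389 + 1581367) = 396096036495 + (-276437 + (1300 - 1*1350))*(1923389 + 1581367) = 396096036495 + (-276437 + (1300 - 1350))*3504756 = 396096036495 + (-276437 - 50)*3504756 = 396096036495 - 276487*3504756 = 396096036495 - 969019472172 = -572923435677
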